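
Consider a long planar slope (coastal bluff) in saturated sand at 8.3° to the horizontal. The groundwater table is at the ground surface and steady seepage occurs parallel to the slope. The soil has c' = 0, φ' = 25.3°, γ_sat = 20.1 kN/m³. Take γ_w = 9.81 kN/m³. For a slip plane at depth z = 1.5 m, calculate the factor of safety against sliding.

FS = 1.66

With seepage parallel to the slope and the water table at the surface, the effective normal stress on the slip plane uses the buoyant unit weight γ' = γ_sat − γ_w while the driving shear stress uses γ_sat:
FS = [c' + γ' z cos²β tanφ'] / [γ_sat z sinβ cosβ]
(For c' = 0 this reduces to FS = (γ'/γ_sat)·tanφ'/tanβ.)
γ' = 20.1 − 9.81 = 10.29 kN/m³
Numerator = 0.0 + 10.29·1.5·cos²8.3°·tan25.3° = 0.0 + 10.29·1.5·0.9792·0.4727 = 7.144 kPa
Denominator = 20.1·1.5·sin8.3°·cos8.3° = 20.1·1.5·0.1444·0.9895 = 4.307 kPa
FS = 7.144 / 4.307 = 1.659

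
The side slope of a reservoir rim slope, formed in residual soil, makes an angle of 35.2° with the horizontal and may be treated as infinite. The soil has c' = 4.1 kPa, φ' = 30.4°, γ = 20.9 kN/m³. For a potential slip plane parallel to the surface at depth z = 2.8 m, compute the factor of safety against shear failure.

FS = 0.98

For an infinite slope with a slip plane parallel to the surface (no pore pressure): FS = [c' + γz cos²β tanφ'] / [γz sinβ cosβ].
γz = 20.9·2.8 = 58.52 kN/m²
Numerator = 4.1 + 58.52·cos²35.2°·tan30.4° = 4.1 + 58.52·0.6677·0.5867 = 27.025 kPa
Denominator = 58.52·sin35.2°·cos35.2° = 58.52·0.5764·0.8171 = 27.565 kPa
FS = 27.025 / 27.565 = 0.980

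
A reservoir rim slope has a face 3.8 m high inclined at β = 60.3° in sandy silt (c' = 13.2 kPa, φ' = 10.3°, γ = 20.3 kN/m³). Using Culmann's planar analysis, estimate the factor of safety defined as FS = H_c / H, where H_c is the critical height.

H_c = (4c'/γ) · sinβ cosφ' / [1 − cos(β − φ')]
    = (4·13.2/20.3) · sin60.3°·cos10.3° / [1 − cos50.0°]
    = 2.601 · 0.8546 / 0.3572 = 6.22 m
FS = H_c / H = 6.22 / 3.8 = 1.638

FS = 1.64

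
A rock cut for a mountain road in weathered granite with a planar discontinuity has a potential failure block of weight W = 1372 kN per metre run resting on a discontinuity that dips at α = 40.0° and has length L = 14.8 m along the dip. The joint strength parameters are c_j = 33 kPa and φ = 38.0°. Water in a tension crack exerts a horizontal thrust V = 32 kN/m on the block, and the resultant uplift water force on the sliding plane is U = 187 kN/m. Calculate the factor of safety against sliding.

Resolving the block weight along and normal to the plane and applying the Mohr–Coulomb strength on the joint:
N' = W cosα − U − V sinα = 1372·cos40.0° − 187 − 32·sin40.0° = 843.4 kN/m
Driving force T = W sinα + V cosα = 1372·sin40.0° + 32·cos40.0° = 906.4 kN/m
Resisting force R = c_j·L + N'·tanφ = 33·14.8 + 843.4·tan38.0° = 488.4 + 659.0 = 1147.4 kN/m
FS = R / T = 1147.4 / 906.4 = 1.266

FS = 1.27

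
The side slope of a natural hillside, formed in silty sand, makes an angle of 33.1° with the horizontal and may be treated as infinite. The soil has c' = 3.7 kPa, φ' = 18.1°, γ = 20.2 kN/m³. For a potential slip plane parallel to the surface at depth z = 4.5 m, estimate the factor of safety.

FS = 0.59

For an infinite slope with a slip plane parallel to the surface (no pore pressure): FS = [c' + γz cos²β tanφ'] / [γz sinβ cosβ].
γz = 20.2·4.5 = 90.90 kN/m²
Numerator = 3.7 + 90.90·cos²33.1°·tan18.1° = 3.7 + 90.90·0.7018·0.3269 = 24.550 kPa
Denominator = 90.90·sin33.1°·cos33.1° = 90.90·0.5461·0.8377 = 41.585 kPa
FS = 24.550 / 41.585 = 0.590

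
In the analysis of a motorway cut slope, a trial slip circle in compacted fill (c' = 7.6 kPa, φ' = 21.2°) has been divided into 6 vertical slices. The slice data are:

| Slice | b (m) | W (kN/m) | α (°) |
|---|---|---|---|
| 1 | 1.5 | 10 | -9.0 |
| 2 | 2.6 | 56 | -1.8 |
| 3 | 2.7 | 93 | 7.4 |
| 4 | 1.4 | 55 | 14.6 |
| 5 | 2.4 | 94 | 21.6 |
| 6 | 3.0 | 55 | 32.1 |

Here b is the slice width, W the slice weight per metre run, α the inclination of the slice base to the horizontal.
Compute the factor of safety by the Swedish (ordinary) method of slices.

Ordinary method of slices: FS = Σ[c'·Δl_i + (W_i cosα_i)·tanφ'] / Σ W_i sinα_i, with Δl_i = b_i / cosα_i.
Slice 1: Δl = 1.5/cos(-9.0°) = 1.519 m; N'_1 = 10·cos(-9.0°) = 9.9; c'Δl = 11.54; W sinα = -1.6
Slice 2: Δl = 2.6/cos(-1.8°) = 2.601 m; N'_2 = 56·cos(-1.8°) = 56.0; c'Δl = 19.77; W sinα = -1.8
Slice 3: Δl = 2.7/cos7.4° = 2.723 m; N'_3 = 93·cos7.4° = 92.2; c'Δl = 20.69; W sinα = 12.0
Slice 4: Δl = 1.4/cos14.6° = 1.447 m; N'_4 = 55·cos14.6° = 53.2; c'Δl = 11.00; W sinα = 13.9
Slice 5: Δl = 2.4/cos21.6° = 2.581 m; N'_5 = 94·cos21.6° = 87.4; c'Δl = 19.62; W sinα = 34.6
Slice 6: Δl = 3.0/cos32.1° = 3.541 m; N'_6 = 55·cos32.1° = 46.6; c'Δl = 26.91; W sinα = 29.2
Σc'Δl = 109.5 kN/m; ΣN' = 345.3 kN/m; ΣW sinα = 86.3 kN/m
Resisting = 109.5 + 345.3·tan21.2° = 109.5 + 133.9 = 243.5 kN/m
FS = 243.5 / 86.3 = 2.819

FS = 2.82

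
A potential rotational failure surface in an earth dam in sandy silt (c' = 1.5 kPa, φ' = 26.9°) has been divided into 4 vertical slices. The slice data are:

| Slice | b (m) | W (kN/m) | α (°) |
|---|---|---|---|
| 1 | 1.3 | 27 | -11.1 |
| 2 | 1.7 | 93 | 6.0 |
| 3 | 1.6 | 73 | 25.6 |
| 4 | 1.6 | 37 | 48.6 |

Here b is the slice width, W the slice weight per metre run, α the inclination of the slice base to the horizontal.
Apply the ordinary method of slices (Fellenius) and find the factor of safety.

FS = 1.83

Ordinary method of slices: FS = Σ[c'·Δl_i + (W_i cosα_i)·tanφ'] / Σ W_i sinα_i, with Δl_i = b_i / cosα_i.
Slice 1: Δl = 1.3/cos(-11.1°) = 1.325 m; N'_1 = 27·cos(-11.1°) = 26.5; c'Δl = 1.99; W sinα = -5.2
Slice 2: Δl = 1.7/cos6.0° = 1.709 m; N'_2 = 93·cos6.0° = 92.5; c'Δl = 2.56; W sinα = 9.7
Slice 3: Δl = 1.6/cos25.6° = 1.774 m; N'_3 = 73·cos25.6° = 65.8; c'Δl = 2.66; W sinα = 31.5
Slice 4: Δl = 1.6/cos48.6° = 2.419 m; N'_4 = 37·cos48.6° = 24.5; c'Δl = 3.63; W sinα = 27.8
Σc'Δl = 10.8 kN/m; ΣN' = 209.3 kN/m; ΣW sinα = 63.8 kN/m
Resisting = 10.8 + 209.3·tan26.9° = 10.8 + 106.2 = 117.0 kN/m
FS = 117.0 / 63.8 = 1.834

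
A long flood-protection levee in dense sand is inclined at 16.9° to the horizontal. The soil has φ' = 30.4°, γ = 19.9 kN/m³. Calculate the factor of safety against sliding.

FS = 1.93

For a dry cohesionless infinite slope the factor of safety is FS = tanφ' / tanβ.
FS = tan30.4° / tan16.9° = 0.5867 / 0.3038 = 1.931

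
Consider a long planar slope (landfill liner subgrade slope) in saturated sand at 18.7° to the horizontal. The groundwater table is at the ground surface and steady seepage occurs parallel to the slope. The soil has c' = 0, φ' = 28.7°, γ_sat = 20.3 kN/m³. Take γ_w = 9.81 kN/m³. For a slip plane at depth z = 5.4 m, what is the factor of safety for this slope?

With seepage parallel to the slope and the water table at the surface, the effective normal stress on the slip plane uses the buoyant unit weight γ' = γ_sat − γ_w while the driving shear stress uses γ_sat:
FS = [c' + γ' z cos²β tanφ'] / [γ_sat z sinβ cosβ]
(For c' = 0 this reduces to FS = (γ'/γ_sat)·tanφ'/tanβ.)
γ' = 20.3 − 9.81 = 10.49 kN/m³
Numerator = 0.0 + 10.49·5.4·cos²18.7°·tan28.7° = 0.0 + 10.49·5.4·0.8972·0.5475 = 27.825 kPa
Denominator = 20.3·5.4·sin18.7°·cos18.7° = 20.3·5.4·0.3206·0.9472 = 33.290 kPa
FS = 27.825 / 33.290 = 0.836

FS = 0.84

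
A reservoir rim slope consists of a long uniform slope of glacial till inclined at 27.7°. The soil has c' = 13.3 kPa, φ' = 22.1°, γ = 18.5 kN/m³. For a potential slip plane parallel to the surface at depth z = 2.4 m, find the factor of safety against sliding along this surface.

For an infinite slope with a slip plane parallel to the surface (no pore pressure): FS = [c' + γz cos²β tanφ'] / [γz sinβ cosβ].
γz = 18.5·2.4 = 44.40 kN/m²
Numerator = 13.3 + 44.40·cos²27.7°·tan22.1° = 13.3 + 44.40·0.7839·0.4061 = 27.433 kPa
Denominator = 44.40·sin27.7°·cos27.7° = 44.40·0.4648·0.8854 = 18.274 kPa
FS = 27.433 / 18.274 = 1.501

FS = 1.50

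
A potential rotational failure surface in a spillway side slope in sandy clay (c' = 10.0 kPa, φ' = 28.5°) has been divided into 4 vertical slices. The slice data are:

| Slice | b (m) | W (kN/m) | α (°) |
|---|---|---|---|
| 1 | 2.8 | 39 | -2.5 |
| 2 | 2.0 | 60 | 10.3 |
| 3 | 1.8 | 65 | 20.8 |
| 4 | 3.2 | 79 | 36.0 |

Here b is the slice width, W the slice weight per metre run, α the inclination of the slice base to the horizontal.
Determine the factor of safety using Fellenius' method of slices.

Ordinary method of slices: FS = Σ[c'·Δl_i + (W_i cosα_i)·tanφ'] / Σ W_i sinα_i, with Δl_i = b_i / cosα_i.
Slice 1: Δl = 2.8/cos(-2.5°) = 2.803 m; N'_1 = 39·cos(-2.5°) = 39.0; c'Δl = 28.03; W sinα = -1.7
Slice 2: Δl = 2.0/cos10.3° = 2.033 m; N'_2 = 60·cos10.3° = 59.0; c'Δl = 20.33; W sinα = 10.7
Slice 3: Δl = 1.8/cos20.8° = 1.925 m; N'_3 = 65·cos20.8° = 60.8; c'Δl = 19.25; W sinα = 23.1
Slice 4: Δl = 3.2/cos36.0° = 3.955 m; N'_4 = 79·cos36.0° = 63.9; c'Δl = 39.55; W sinα = 46.4
Σc'Δl = 107.2 kN/m; ΣN' = 222.7 kN/m; ΣW sinα = 78.5 kN/m
Resisting = 107.2 + 222.7·tan28.5° = 107.2 + 120.9 = 228.1 kN/m
FS = 228.1 / 78.5 = 2.904

FS = 2.90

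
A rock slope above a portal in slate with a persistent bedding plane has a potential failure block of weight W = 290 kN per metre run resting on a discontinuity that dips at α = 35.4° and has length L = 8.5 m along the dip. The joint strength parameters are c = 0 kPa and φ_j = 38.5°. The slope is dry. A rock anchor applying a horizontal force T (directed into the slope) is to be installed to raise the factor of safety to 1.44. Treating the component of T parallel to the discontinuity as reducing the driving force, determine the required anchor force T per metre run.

T = 33 kN/m

Resolving forces along and normal to the sliding plane, with the horizontal anchor force T adding T·sinα to the effective normal force and T·cosα acting up the plane against the driving force:
FS = [cL + (W cosα + T sinα) tanφ_j] / [W sinα − T cosα]
Without the anchor: N' = 236.4 kN/m, driving T_d = 168.0 kN/m, resisting R = 0·8.5 + 236.4·tan38.5° = 188.0 kN/m, FS = 1.12.
Setting FS = 1.44 and solving for T:
1.44·(168.0 − T cos35.4°) = 188.0 + T sin35.4°·tan38.5°
T·(sin35.4°·tan38.5° + 1.44·cos35.4°) = 1.44·168.0 − 188.0
T·(0.5793·0.7954 + 1.44·0.8151) = 241.9 − 188.0 = 53.9
T·1.6346 = 53.9
T = 33.0 kN/m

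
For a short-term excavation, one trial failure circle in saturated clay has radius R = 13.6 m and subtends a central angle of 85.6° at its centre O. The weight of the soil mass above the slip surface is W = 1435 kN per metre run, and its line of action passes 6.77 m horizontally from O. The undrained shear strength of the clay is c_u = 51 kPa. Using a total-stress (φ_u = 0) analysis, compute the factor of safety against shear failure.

Taking moments about the centre O, the resisting moment is provided by the undrained shear strength acting along the arc:
Arc length L_a = R·θ = 13.6·(85.6°·π/180) = 13.6·1.4940 = 20.32 m
M_R = c_u·L_a·R = 51·20.32·13.6 = 14092.9 kN·m/m
M_D = W·d = 1435·6.77 = 9714.9 kN·m/m
FS = M_R / M_D = 14092.9 / 9714.9 = 1.451

FS = 1.45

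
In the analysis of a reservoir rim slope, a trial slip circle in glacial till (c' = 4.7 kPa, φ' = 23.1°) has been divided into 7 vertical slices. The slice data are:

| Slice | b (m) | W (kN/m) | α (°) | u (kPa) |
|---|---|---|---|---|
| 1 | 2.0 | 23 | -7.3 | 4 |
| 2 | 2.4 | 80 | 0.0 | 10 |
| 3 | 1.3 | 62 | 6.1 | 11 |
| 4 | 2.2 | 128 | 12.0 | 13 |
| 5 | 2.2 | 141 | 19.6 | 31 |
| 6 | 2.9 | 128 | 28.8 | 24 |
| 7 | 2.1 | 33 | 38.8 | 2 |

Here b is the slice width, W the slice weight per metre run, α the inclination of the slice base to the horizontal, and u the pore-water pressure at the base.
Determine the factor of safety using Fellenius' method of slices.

FS = 1.35

Ordinary method of slices: FS = Σ[c'·Δl_i + (W_i cosα_i − u_i·Δl_i)·tanφ'] / Σ W_i sinα_i, with Δl_i = b_i / cosα_i.
Slice 1: Δl = 2.0/cos(-7.3°) = 2.016 m; N'_1 = 23·cos(-7.3°) − 4·2.016 = 14.7; c'Δl = 9.48; W sinα = -2.9
Slice 2: Δl = 2.4/cos0.0° = 2.400 m; N'_2 = 80·cos0.0° − 10·2.400 = 56.0; c'Δl = 11.28; W sinα = 0.0
Slice 3: Δl = 1.3/cos6.1° = 1.307 m; N'_3 = 62·cos6.1° − 11·1.307 = 47.3; c'Δl = 6.14; W sinα = 6.6
Slice 4: Δl = 2.2/cos12.0° = 2.249 m; N'_4 = 128·cos12.0° − 13·2.249 = 96.0; c'Δl = 10.57; W sinα = 26.6
Slice 5: Δl = 2.2/cos19.6° = 2.335 m; N'_5 = 141·cos19.6° − 31·2.335 = 60.4; c'Δl = 10.98; W sinα = 47.3
Slice 6: Δl = 2.9/cos28.8° = 3.309 m; N'_6 = 128·cos28.8° − 24·3.309 = 32.7; c'Δl = 15.55; W sinα = 61.7
Slice 7: Δl = 2.1/cos38.8° = 2.695 m; N'_7 = 33·cos38.8° − 2·2.695 = 20.3; c'Δl = 12.66; W sinα = 20.7
Σc'Δl = 76.7 kN/m; ΣN' = 327.5 kN/m; ΣW sinα = 159.9 kN/m
Resisting = 76.7 + 327.5·tan23.1° = 76.7 + 139.7 = 216.4 kN/m
FS = 216.4 / 159.9 = 1.353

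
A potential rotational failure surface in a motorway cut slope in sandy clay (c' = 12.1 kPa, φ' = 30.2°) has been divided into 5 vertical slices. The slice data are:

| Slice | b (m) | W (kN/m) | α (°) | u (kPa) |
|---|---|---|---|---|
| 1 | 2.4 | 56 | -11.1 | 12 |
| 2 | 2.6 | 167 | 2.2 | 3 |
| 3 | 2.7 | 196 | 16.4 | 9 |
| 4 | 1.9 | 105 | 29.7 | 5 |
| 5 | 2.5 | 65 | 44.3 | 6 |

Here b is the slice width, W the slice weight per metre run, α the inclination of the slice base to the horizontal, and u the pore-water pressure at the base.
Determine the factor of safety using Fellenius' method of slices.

FS = 2.88

Ordinary method of slices: FS = Σ[c'·Δl_i + (W_i cosα_i − u_i·Δl_i)·tanφ'] / Σ W_i sinα_i, with Δl_i = b_i / cosα_i.
Slice 1: Δl = 2.4/cos(-11.1°) = 2.446 m; N'_1 = 56·cos(-11.1°) − 12·2.446 = 25.6; c'Δl = 29.59; W sinα = -10.8
Slice 2: Δl = 2.6/cos2.2° = 2.602 m; N'_2 = 167·cos2.2° − 3·2.602 = 159.1; c'Δl = 31.48; W sinα = 6.4
Slice 3: Δl = 2.7/cos16.4° = 2.815 m; N'_3 = 196·cos16.4° − 9·2.815 = 162.7; c'Δl = 34.06; W sinα = 55.3
Slice 4: Δl = 1.9/cos29.7° = 2.187 m; N'_4 = 105·cos29.7° − 5·2.187 = 80.3; c'Δl = 26.47; W sinα = 52.0
Slice 5: Δl = 2.5/cos44.3° = 3.493 m; N'_5 = 65·cos44.3° − 6·3.493 = 25.6; c'Δl = 42.27; W sinα = 45.4
Σc'Δl = 163.9 kN/m; ΣN' = 453.2 kN/m; ΣW sinα = 148.4 kN/m
Resisting = 163.9 + 453.2·tan30.2° = 163.9 + 263.8 = 427.6 kN/m
FS = 427.6 / 148.4 = 2.882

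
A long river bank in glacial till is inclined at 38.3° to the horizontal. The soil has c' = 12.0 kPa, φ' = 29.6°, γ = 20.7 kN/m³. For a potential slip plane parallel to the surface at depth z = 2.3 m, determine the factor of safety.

For an infinite slope with a slip plane parallel to the surface (no pore pressure): FS = [c' + γz cos²β tanφ'] / [γz sinβ cosβ].
γz = 20.7·2.3 = 47.61 kN/m²
Numerator = 12.0 + 47.61·cos²38.3°·tan29.6° = 12.0 + 47.61·0.6159·0.5681 = 28.657 kPa
Denominator = 47.61·sin38.3°·cos38.3° = 47.61·0.6198·0.7848 = 23.157 kPa
FS = 28.657 / 23.157 = 1.238

FS = 1.24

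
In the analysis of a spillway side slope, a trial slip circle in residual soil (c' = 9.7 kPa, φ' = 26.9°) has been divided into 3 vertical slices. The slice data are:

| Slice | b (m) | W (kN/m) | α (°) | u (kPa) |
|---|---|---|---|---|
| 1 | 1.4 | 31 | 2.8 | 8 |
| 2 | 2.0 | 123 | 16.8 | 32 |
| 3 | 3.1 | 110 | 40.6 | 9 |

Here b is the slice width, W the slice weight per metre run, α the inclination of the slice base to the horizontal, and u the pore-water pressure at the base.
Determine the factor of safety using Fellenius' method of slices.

FS = 1.22

Ordinary method of slices: FS = Σ[c'·Δl_i + (W_i cosα_i − u_i·Δl_i)·tanφ'] / Σ W_i sinα_i, with Δl_i = b_i / cosα_i.
Slice 1: Δl = 1.4/cos2.8° = 1.402 m; N'_1 = 31·cos2.8° − 8·1.402 = 19.7; c'Δl = 13.60; W sinα = 1.5
Slice 2: Δl = 2.0/cos16.8° = 2.089 m; N'_2 = 123·cos16.8° − 32·2.089 = 50.9; c'Δl = 20.26; W sinα = 35.6
Slice 3: Δl = 3.1/cos40.6° = 4.083 m; N'_3 = 110·cos40.6° − 9·4.083 = 46.8; c'Δl = 39.60; W sinα = 71.6
Σc'Δl = 73.5 kN/m; ΣN' = 117.4 kN/m; ΣW sinα = 108.7 kN/m
Resisting = 73.5 + 117.4·tan26.9° = 73.5 + 59.6 = 133.0 kN/m
FS = 133.0 / 108.7 = 1.224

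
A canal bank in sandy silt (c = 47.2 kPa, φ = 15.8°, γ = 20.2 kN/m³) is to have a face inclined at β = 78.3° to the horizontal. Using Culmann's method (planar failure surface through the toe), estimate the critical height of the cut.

Culmann's analysis gives the critical failure plane at α_cr = (β + φ)/2 = (78.3 + 15.8)/2 = 47.0°, and the critical height
H_c = (4c/γ) · sinβ cosφ / [1 − cos(β − φ)]
    = (4·47.2/20.2) · sin78.3°·cos15.8° / [1 − cos(62.5°)]
    = 9.347 · 0.9792·0.9622 / [1 − 0.4617]
    = 9.347 · 0.9422 / 0.5383
    = 16.36 m

H_c = 16.36 m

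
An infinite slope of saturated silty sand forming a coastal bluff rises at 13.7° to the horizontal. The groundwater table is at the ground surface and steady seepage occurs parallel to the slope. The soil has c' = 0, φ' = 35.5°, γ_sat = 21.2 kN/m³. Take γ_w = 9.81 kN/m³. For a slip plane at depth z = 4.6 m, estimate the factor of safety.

With seepage parallel to the slope and the water table at the surface, the effective normal stress on the slip plane uses the buoyant unit weight γ' = γ_sat − γ_w while the driving shear stress uses γ_sat:
FS = [c' + γ' z cos²β tanφ'] / [γ_sat z sinβ cosβ]
(For c' = 0 this reduces to FS = (γ'/γ_sat)·tanφ'/tanβ.)
γ' = 21.2 − 9.81 = 11.39 kN/m³
Numerator = 0.0 + 11.39·4.6·cos²13.7°·tan35.5° = 0.0 + 11.39·4.6·0.9439·0.7133 = 35.276 kPa
Denominator = 21.2·4.6·sin13.7°·cos13.7° = 21.2·4.6·0.2368·0.9715 = 22.439 kPa
FS = 35.276 / 22.439 = 1.572

FS = 1.57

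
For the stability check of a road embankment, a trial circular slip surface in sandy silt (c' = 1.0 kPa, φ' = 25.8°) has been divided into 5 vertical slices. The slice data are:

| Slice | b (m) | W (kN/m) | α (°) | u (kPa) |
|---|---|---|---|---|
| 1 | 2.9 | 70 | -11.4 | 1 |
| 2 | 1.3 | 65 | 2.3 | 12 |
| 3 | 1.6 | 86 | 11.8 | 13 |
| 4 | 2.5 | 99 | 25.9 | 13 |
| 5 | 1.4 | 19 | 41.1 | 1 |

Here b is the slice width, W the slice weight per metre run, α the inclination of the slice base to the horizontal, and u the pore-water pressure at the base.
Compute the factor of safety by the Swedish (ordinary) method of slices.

FS = 2.06

Ordinary method of slices: FS = Σ[c'·Δl_i + (W_i cosα_i − u_i·Δl_i)·tanφ'] / Σ W_i sinα_i, with Δl_i = b_i / cosα_i.
Slice 1: Δl = 2.9/cos(-11.4°) = 2.958 m; N'_1 = 70·cos(-11.4°) − 1·2.958 = 65.7; c'Δl = 2.96; W sinα = -13.8
Slice 2: Δl = 1.3/cos2.3° = 1.301 m; N'_2 = 65·cos2.3° − 12·1.301 = 49.3; c'Δl = 1.30; W sinα = 2.6
Slice 3: Δl = 1.6/cos11.8° = 1.635 m; N'_3 = 86·cos11.8° − 13·1.635 = 62.9; c'Δl = 1.63; W sinα = 17.6
Slice 4: Δl = 2.5/cos25.9° = 2.779 m; N'_4 = 99·cos25.9° − 13·2.779 = 52.9; c'Δl = 2.78; W sinα = 43.2
Slice 5: Δl = 1.4/cos41.1° = 1.858 m; N'_5 = 19·cos41.1° − 1·1.858 = 12.5; c'Δl = 1.86; W sinα = 12.5
Σc'Δl = 10.5 kN/m; ΣN' = 243.3 kN/m; ΣW sinα = 62.1 kN/m
Resisting = 10.5 + 243.3·tan25.8° = 10.5 + 117.6 = 128.2 kN/m
FS = 128.2 / 62.1 = 2.064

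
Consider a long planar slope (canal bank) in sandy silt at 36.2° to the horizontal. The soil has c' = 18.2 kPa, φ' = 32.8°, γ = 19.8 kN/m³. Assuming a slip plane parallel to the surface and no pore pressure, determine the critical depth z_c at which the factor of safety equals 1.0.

z_c = 16.14 m

Setting FS = 1.00 in FS = [c' + γz cos²β tanφ'] / [γz sinβ cosβ] and solving for z:
z = c' / [γ cosβ (FS·sinβ − cosβ·tanφ')]
  = 18.2 / [19.8·cos36.2°·(1.00·sin36.2° − cos36.2°·tan32.8°)]
  = 18.2 / [19.8·0.8070·(1.00·0.5906 − 0.8070·0.6445)]
  = 18.2 / 1.1273 = 16.145 m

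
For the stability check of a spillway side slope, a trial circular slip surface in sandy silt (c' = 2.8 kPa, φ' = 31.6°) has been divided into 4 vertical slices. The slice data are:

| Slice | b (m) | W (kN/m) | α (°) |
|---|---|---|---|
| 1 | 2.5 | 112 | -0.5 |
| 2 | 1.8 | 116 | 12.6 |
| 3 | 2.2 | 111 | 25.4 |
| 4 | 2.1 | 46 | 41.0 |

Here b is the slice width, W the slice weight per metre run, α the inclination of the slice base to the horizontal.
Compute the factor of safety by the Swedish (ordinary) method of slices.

Ordinary method of slices: FS = Σ[c'·Δl_i + (W_i cosα_i)·tanφ'] / Σ W_i sinα_i, with Δl_i = b_i / cosα_i.
Slice 1: Δl = 2.5/cos(-0.5°) = 2.500 m; N'_1 = 112·cos(-0.5°) = 112.0; c'Δl = 7.00; W sinα = -1.0
Slice 2: Δl = 1.8/cos12.6° = 1.844 m; N'_2 = 116·cos12.6° = 113.2; c'Δl = 5.16; W sinα = 25.3
Slice 3: Δl = 2.2/cos25.4° = 2.435 m; N'_3 = 111·cos25.4° = 100.3; c'Δl = 6.82; W sinα = 47.6
Slice 4: Δl = 2.1/cos41.0° = 2.783 m; N'_4 = 46·cos41.0° = 34.7; c'Δl = 7.79; W sinα = 30.2
Σc'Δl = 26.8 kN/m; ΣN' = 360.2 kN/m; ΣW sinα = 102.1 kN/m
Resisting = 26.8 + 360.2·tan31.6° = 26.8 + 221.6 = 248.4 kN/m
FS = 248.4 / 102.1 = 2.432

FS = 2.43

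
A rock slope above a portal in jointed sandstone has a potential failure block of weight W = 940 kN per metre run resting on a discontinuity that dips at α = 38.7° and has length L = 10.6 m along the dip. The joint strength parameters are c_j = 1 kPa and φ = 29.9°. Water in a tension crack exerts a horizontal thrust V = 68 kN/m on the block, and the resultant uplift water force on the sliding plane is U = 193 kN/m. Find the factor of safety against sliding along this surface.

FS = 0.46

Resolving the block weight along and normal to the plane and applying the Mohr–Coulomb strength on the joint:
N' = W cosα − U − V sinα = 940·cos38.7° − 193 − 68·sin38.7° = 498.1 kN/m
Driving force T = W sinα + V cosα = 940·sin38.7° + 68·cos38.7° = 640.8 kN/m
Resisting force R = c_j·L + N'·tanφ = 1·10.6 + 498.1·tan29.9° = 10.6 + 286.4 = 297.0 kN/m
FS = R / T = 297.0 / 640.8 = 0.464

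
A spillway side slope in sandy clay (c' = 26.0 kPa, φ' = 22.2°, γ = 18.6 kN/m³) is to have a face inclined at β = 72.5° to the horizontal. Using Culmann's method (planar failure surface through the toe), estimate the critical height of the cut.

H_c = 13.67 m

Culmann's analysis gives the critical failure plane at α_cr = (β + φ')/2 = (72.5 + 22.2)/2 = 47.4°, and the critical height
H_c = (4c'/γ) · sinβ cosφ' / [1 − cos(β − φ')]
    = (4·26.0/18.6) · sin72.5°·cos22.2° / [1 − cos(50.3°)]
    = 5.591 · 0.9537·0.9259 / [1 − 0.6388]
    = 5.591 · 0.8830 / 0.3612
    = 13.67 m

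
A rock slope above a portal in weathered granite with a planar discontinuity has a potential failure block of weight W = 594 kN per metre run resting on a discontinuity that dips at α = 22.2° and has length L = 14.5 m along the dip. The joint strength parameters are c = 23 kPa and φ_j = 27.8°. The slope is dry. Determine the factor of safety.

Resolving the block weight along and normal to the plane and applying the Mohr–Coulomb strength on the joint:
N' = W cosα = 594·cos22.2° = 550.0 kN/m
Driving force T = W sinα = 594·sin22.2° = 224.4 kN/m
Resisting force R = c·L + N'·tanφ_j = 23·14.5 + 550.0·tan27.8° = 333.5 + 290.0 = 623.5 kN/m
FS = R / T = 623.5 / 224.4 = 2.778

FS = 2.78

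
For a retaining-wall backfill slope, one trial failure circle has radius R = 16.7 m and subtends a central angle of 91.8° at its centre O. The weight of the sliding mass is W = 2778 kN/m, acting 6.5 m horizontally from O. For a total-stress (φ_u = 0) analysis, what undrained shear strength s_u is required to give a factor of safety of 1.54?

s_u = 62.2 kPa

FS = s_u·L_a·R / (W·d), so s_u = FS·W·d / (L_a·R).
Arc length L_a = R·θ = 16.7·(91.8°·π/180) = 16.7·1.6022 = 26.76 m
s_u = 1.54·2778·6.5 / (26.76·16.7) = 27807.8 / 446.84 = 62.23 kPa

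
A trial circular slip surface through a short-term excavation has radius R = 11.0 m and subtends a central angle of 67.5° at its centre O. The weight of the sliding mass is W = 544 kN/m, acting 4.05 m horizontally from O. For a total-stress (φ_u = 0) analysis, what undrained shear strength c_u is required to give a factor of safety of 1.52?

c_u = 23.5 kPa

FS = c_u·L_a·R / (W·d), so c_u = FS·W·d / (L_a·R).
Arc length L_a = R·θ = 11.0·(67.5°·π/180) = 11.0·1.1781 = 12.96 m
c_u = 1.52·544·4.05 / (12.96·11.0) = 3348.9 / 142.55 = 23.49 kPa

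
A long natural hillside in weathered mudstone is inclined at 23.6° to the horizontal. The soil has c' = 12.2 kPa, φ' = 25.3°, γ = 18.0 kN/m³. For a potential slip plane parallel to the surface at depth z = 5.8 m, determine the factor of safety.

For an infinite slope with a slip plane parallel to the surface (no pore pressure): FS = [c' + γz cos²β tanφ'] / [γz sinβ cosβ].
γz = 18.0·5.8 = 104.40 kN/m²
Numerator = 12.2 + 104.40·cos²23.6°·tan25.3° = 12.2 + 104.40·0.8397·0.4727 = 53.640 kPa
Denominator = 104.40·sin23.6°·cos23.6° = 104.40·0.4003·0.9164 = 38.301 kPa
FS = 53.640 / 38.301 = 1.400

FS = 1.40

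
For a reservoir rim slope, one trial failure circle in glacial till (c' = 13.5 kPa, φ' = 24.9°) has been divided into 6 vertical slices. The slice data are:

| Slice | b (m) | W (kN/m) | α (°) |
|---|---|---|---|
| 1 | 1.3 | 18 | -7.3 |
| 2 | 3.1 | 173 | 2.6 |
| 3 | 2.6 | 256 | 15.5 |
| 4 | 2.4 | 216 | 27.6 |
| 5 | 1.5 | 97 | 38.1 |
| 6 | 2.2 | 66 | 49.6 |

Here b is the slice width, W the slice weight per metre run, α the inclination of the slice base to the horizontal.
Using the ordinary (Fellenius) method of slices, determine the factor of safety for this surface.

Ordinary method of slices: FS = Σ[c'·Δl_i + (W_i cosα_i)·tanφ'] / Σ W_i sinα_i, with Δl_i = b_i / cosα_i.
Slice 1: Δl = 1.3/cos(-7.3°) = 1.311 m; N'_1 = 18·cos(-7.3°) = 17.9; c'Δl = 17.69; W sinα = -2.3
Slice 2: Δl = 3.1/cos2.6° = 3.103 m; N'_2 = 173·cos2.6° = 172.8; c'Δl = 41.89; W sinα = 7.8
Slice 3: Δl = 2.6/cos15.5° = 2.698 m; N'_3 = 256·cos15.5° = 246.7; c'Δl = 36.42; W sinα = 68.4
Slice 4: Δl = 2.4/cos27.6° = 2.708 m; N'_4 = 216·cos27.6° = 191.4; c'Δl = 36.56; W sinα = 100.1
Slice 5: Δl = 1.5/cos38.1° = 1.906 m; N'_5 = 97·cos38.1° = 76.3; c'Δl = 25.73; W sinα = 59.9
Slice 6: Δl = 2.2/cos49.6° = 3.394 m; N'_6 = 66·cos49.6° = 42.8; c'Δl = 45.82; W sinα = 50.3
Σc'Δl = 204.1 kN/m; ΣN' = 747.9 kN/m; ΣW sinα = 284.2 kN/m
Resisting = 204.1 + 747.9·tan24.9° = 204.1 + 347.2 = 551.3 kN/m
FS = 551.3 / 284.2 = 1.940

FS = 1.94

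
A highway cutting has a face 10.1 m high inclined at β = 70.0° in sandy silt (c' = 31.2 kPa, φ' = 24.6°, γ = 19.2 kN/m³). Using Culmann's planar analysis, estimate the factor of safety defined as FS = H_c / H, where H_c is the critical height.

FS = 1.85

H_c = (4c'/γ) · sinβ cosφ' / [1 − cos(β − φ')]
    = (4·31.2/19.2) · sin70.0°·cos24.6° / [1 − cos45.4°]
    = 6.500 · 0.8544 / 0.2978 = 18.65 m
FS = H_c / H = 18.65 / 10.1 = 1.846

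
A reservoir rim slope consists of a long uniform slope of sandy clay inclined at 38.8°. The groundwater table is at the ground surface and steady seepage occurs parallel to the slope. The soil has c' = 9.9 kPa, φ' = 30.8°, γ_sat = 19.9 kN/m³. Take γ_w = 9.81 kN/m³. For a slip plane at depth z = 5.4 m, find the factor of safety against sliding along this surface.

With seepage parallel to the slope and the water table at the surface, the effective normal stress on the slip plane uses the buoyant unit weight γ' = γ_sat − γ_w while the driving shear stress uses γ_sat:
FS = [c' + γ' z cos²β tanφ'] / [γ_sat z sinβ cosβ]
γ' = 19.9 − 9.81 = 10.09 kN/m³
Numerator = 9.9 + 10.09·5.4·cos²38.8°·tan30.8° = 9.9 + 10.09·5.4·0.6074·0.5961 = 29.627 kPa
Denominator = 19.9·5.4·sin38.8°·cos38.8° = 19.9·5.4·0.6266·0.7793 = 52.477 kPa
FS = 29.627 / 52.477 = 0.565

FS = 0.56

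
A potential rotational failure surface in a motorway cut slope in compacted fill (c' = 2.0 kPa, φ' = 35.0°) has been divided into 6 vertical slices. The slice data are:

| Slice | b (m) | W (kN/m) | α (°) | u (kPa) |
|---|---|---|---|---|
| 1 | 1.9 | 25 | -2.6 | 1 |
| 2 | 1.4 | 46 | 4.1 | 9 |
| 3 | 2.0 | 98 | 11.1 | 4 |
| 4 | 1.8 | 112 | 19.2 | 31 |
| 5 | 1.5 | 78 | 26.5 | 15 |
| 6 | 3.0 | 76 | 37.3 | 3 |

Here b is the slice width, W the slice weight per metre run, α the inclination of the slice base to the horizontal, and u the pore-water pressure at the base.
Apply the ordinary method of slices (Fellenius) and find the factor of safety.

FS = 1.62

Ordinary method of slices: FS = Σ[c'·Δl_i + (W_i cosα_i − u_i·Δl_i)·tanφ'] / Σ W_i sinα_i, with Δl_i = b_i / cosα_i.
Slice 1: Δl = 1.9/cos(-2.6°) = 1.902 m; N'_1 = 25·cos(-2.6°) − 1·1.902 = 23.1; c'Δl = 3.80; W sinα = -1.1
Slice 2: Δl = 1.4/cos4.1° = 1.404 m; N'_2 = 46·cos4.1° − 9·1.404 = 33.2; c'Δl = 2.81; W sinα = 3.3
Slice 3: Δl = 2.0/cos11.1° = 2.038 m; N'_3 = 98·cos11.1° − 4·2.038 = 88.0; c'Δl = 4.08; W sinα = 18.9
Slice 4: Δl = 1.8/cos19.2° = 1.906 m; N'_4 = 112·cos19.2° − 31·1.906 = 46.7; c'Δl = 3.81; W sinα = 36.8
Slice 5: Δl = 1.5/cos26.5° = 1.676 m; N'_5 = 78·cos26.5° − 15·1.676 = 44.7; c'Δl = 3.35; W sinα = 34.8
Slice 6: Δl = 3.0/cos37.3° = 3.771 m; N'_6 = 76·cos37.3° − 3·3.771 = 49.1; c'Δl = 7.54; W sinα = 46.1
Σc'Δl = 25.4 kN/m; ΣN' = 284.8 kN/m; ΣW sinα = 138.7 kN/m
Resisting = 25.4 + 284.8·tan35.0° = 25.4 + 199.4 = 224.8 kN/m
FS = 224.8 / 138.7 = 1.621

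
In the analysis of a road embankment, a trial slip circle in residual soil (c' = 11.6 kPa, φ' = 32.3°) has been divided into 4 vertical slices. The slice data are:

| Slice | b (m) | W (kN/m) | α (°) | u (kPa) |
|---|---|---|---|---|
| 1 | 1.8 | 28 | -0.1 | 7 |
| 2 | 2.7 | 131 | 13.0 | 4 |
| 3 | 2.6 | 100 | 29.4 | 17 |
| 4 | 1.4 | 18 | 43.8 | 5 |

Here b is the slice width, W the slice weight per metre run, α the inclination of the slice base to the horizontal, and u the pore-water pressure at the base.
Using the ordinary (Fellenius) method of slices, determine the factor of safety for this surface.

FS = 2.40

Ordinary method of slices: FS = Σ[c'·Δl_i + (W_i cosα_i − u_i·Δl_i)·tanφ'] / Σ W_i sinα_i, with Δl_i = b_i / cosα_i.
Slice 1: Δl = 1.8/cos(-0.1°) = 1.800 m; N'_1 = 28·cos(-0.1°) − 7·1.800 = 15.4; c'Δl = 20.88; W sinα = -0.0
Slice 2: Δl = 2.7/cos13.0° = 2.771 m; N'_2 = 131·cos13.0° − 4·2.771 = 116.6; c'Δl = 32.14; W sinα = 29.5
Slice 3: Δl = 2.6/cos29.4° = 2.984 m; N'_3 = 100·cos29.4° − 17·2.984 = 36.4; c'Δl = 34.62; W sinα = 49.1
Slice 4: Δl = 1.4/cos43.8° = 1.940 m; N'_4 = 18·cos43.8° − 5·1.940 = 3.3; c'Δl = 22.50; W sinα = 12.5
Σc'Δl = 110.1 kN/m; ΣN' = 171.6 kN/m; ΣW sinα = 91.0 kN/m
Resisting = 110.1 + 171.6·tan32.3° = 110.1 + 108.5 = 218.6 kN/m
FS = 218.6 / 91.0 = 2.404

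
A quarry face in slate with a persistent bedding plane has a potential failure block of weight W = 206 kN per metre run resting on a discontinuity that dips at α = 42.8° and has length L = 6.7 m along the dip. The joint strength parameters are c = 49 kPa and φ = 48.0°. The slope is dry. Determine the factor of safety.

FS = 3.54

Resolving the block weight along and normal to the plane and applying the Mohr–Coulomb strength on the joint:
N' = W cosα = 206·cos42.8° = 151.1 kN/m
Driving force T = W sinα = 206·sin42.8° = 140.0 kN/m
Resisting force R = c·L + N'·tanφ = 49·6.7 + 151.1·tan48.0° = 328.3 + 167.9 = 496.2 kN/m
FS = R / T = 496.2 / 140.0 = 3.545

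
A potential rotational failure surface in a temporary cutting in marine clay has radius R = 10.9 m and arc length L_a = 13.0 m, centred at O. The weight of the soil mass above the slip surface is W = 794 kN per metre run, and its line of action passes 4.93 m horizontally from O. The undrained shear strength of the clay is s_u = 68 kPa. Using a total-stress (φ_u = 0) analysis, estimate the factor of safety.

Taking moments about the centre O, the resisting moment is provided by the undrained shear strength acting along the arc:
M_R = s_u·L_a·R = 68·13.00·10.9 = 9635.6 kN·m/m
M_D = W·d = 794·4.93 = 3914.4 kN·m/m
FS = M_R / M_D = 9635.6 / 3914.4 = 2.462

FS = 2.46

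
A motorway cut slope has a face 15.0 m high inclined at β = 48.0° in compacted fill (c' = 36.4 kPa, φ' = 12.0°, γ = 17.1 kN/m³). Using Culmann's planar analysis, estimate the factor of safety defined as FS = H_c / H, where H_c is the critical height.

H_c = (4c'/γ) · sinβ cosφ' / [1 − cos(β − φ')]
    = (4·36.4/17.1) · sin48.0°·cos12.0° / [1 − cos36.0°]
    = 8.515 · 0.7269 / 0.1910 = 32.41 m
FS = H_c / H = 32.41 / 15.0 = 2.161

FS = 2.16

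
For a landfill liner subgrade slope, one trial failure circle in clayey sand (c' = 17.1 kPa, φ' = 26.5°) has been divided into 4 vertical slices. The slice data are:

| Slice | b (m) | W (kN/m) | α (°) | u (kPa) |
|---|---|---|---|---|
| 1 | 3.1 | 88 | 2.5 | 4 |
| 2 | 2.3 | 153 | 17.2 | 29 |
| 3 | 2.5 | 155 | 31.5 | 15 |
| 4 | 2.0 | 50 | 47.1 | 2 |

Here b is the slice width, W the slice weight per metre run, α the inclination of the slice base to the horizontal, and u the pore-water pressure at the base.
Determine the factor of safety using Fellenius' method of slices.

FS = 1.97

Ordinary method of slices: FS = Σ[c'·Δl_i + (W_i cosα_i − u_i·Δl_i)·tanφ'] / Σ W_i sinα_i, with Δl_i = b_i / cosα_i.
Slice 1: Δl = 3.1/cos2.5° = 3.103 m; N'_1 = 88·cos2.5° − 4·3.103 = 75.5; c'Δl = 53.06; W sinα = 3.8
Slice 2: Δl = 2.3/cos17.2° = 2.408 m; N'_2 = 153·cos17.2° − 29·2.408 = 76.3; c'Δl = 41.17; W sinα = 45.2
Slice 3: Δl = 2.5/cos31.5° = 2.932 m; N'_3 = 155·cos31.5° − 15·2.932 = 88.2; c'Δl = 50.14; W sinα = 81.0
Slice 4: Δl = 2.0/cos47.1° = 2.938 m; N'_4 = 50·cos47.1° − 2·2.938 = 28.2; c'Δl = 50.24; W sinα = 36.6
Σc'Δl = 194.6 kN/m; ΣN' = 268.2 kN/m; ΣW sinα = 166.7 kN/m
Resisting = 194.6 + 268.2·tan26.5° = 194.6 + 133.7 = 328.3 kN/m
FS = 328.3 / 166.7 = 1.970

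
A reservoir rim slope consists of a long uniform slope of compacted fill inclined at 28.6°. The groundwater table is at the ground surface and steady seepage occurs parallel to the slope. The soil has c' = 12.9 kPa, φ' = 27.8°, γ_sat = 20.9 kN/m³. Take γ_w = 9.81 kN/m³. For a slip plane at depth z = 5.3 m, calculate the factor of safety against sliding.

With seepage parallel to the slope and the water table at the surface, the effective normal stress on the slip plane uses the buoyant unit weight γ' = γ_sat − γ_w while the driving shear stress uses γ_sat:
FS = [c' + γ' z cos²β tanφ'] / [γ_sat z sinβ cosβ]
γ' = 20.9 − 9.81 = 11.09 kN/m³
Numerator = 12.9 + 11.09·5.3·cos²28.6°·tan27.8° = 12.9 + 11.09·5.3·0.7709·0.5272 = 36.788 kPa
Denominator = 20.9·5.3·sin28.6°·cos28.6° = 20.9·5.3·0.4787·0.8780 = 46.555 kPa
FS = 36.788 / 46.555 = 0.790

FS = 0.79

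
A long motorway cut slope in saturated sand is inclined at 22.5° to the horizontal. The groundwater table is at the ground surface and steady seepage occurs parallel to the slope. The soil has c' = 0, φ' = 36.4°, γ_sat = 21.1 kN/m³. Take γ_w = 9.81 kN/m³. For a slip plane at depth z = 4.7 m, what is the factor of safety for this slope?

FS = 0.95

With seepage parallel to the slope and the water table at the surface, the effective normal stress on the slip plane uses the buoyant unit weight γ' = γ_sat − γ_w while the driving shear stress uses γ_sat:
FS = [c' + γ' z cos²β tanφ'] / [γ_sat z sinβ cosβ]
(For c' = 0 this reduces to FS = (γ'/γ_sat)·tanφ'/tanβ.)
γ' = 21.1 − 9.81 = 11.29 kN/m³
Numerator = 0.0 + 11.29·4.7·cos²22.5°·tan36.4° = 0.0 + 11.29·4.7·0.8536·0.7373 = 33.392 kPa
Denominator = 21.1·4.7·sin22.5°·cos22.5° = 21.1·4.7·0.3827·0.9239 = 35.062 kPa
FS = 33.392 / 35.062 = 0.952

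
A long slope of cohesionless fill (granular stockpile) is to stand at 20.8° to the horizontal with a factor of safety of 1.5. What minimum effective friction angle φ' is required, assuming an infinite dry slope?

φ' = 29.7°

FS = tanφ'/tanβ ⇒ tanφ' = FS · tanβ = 1.5 · tan20.8° = 0.5698
φ' = arctan(0.5698) = 29.67°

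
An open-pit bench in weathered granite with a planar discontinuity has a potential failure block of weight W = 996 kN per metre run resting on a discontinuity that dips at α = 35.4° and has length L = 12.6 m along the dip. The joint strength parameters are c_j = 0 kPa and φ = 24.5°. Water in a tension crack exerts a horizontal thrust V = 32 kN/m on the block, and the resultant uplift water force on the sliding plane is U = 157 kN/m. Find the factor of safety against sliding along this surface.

FS = 0.48

Resolving the block weight along and normal to the plane and applying the Mohr–Coulomb strength on the joint:
N' = W cosα − U − V sinα = 996·cos35.4° − 157 − 32·sin35.4° = 636.3 kN/m
Driving force T = W sinα + V cosα = 996·sin35.4° + 32·cos35.4° = 603.0 kN/m
Resisting force R = c_j·L + N'·tanφ = 0·12.6 + 636.3·tan24.5° = 0.0 + 290.0 = 290.0 kN/m
FS = R / T = 290.0 / 603.0 = 0.481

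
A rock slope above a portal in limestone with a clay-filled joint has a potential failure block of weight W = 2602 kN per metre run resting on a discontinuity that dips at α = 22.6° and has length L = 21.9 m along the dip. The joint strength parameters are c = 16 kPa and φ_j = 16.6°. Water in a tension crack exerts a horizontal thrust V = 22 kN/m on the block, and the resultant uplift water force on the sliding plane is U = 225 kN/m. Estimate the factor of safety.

FS = 0.98

Resolving the block weight along and normal to the plane and applying the Mohr–Coulomb strength on the joint:
N' = W cosα − U − V sinα = 2602·cos22.6° − 225 − 22·sin22.6° = 2168.7 kN/m
Driving force T = W sinα + V cosα = 2602·sin22.6° + 22·cos22.6° = 1020.2 kN/m
Resisting force R = c·L + N'·tanφ_j = 16·21.9 + 2168.7·tan16.6° = 350.4 + 646.5 = 996.9 kN/m
FS = R / T = 996.9 / 1020.2 = 0.977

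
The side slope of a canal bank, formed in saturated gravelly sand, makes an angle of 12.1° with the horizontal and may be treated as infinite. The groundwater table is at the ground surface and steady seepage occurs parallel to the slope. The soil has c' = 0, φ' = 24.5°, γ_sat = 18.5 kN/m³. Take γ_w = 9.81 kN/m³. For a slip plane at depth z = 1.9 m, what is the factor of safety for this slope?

FS = 1.00

With seepage parallel to the slope and the water table at the surface, the effective normal stress on the slip plane uses the buoyant unit weight γ' = γ_sat − γ_w while the driving shear stress uses γ_sat:
FS = [c' + γ' z cos²β tanφ'] / [γ_sat z sinβ cosβ]
(For c' = 0 this reduces to FS = (γ'/γ_sat)·tanφ'/tanβ.)
γ' = 18.5 − 9.81 = 8.69 kN/m³
Numerator = 0.0 + 8.69·1.9·cos²12.1°·tan24.5° = 0.0 + 8.69·1.9·0.9561·0.4557 = 7.194 kPa
Denominator = 18.5·1.9·sin12.1°·cos12.1° = 18.5·1.9·0.2096·0.9778 = 7.204 kPa
FS = 7.194 / 7.204 = 0.999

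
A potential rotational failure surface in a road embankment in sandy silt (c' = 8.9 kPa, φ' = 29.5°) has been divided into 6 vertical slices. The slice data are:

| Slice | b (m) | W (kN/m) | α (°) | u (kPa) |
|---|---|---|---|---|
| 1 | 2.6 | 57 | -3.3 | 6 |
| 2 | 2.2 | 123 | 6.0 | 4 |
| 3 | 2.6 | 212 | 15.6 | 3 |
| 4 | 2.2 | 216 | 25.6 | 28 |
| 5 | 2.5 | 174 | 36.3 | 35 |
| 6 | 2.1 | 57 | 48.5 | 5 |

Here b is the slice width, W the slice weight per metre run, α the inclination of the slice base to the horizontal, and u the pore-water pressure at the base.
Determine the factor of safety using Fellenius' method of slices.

FS = 1.46

Ordinary method of slices: FS = Σ[c'·Δl_i + (W_i cosα_i − u_i·Δl_i)·tanφ'] / Σ W_i sinα_i, with Δl_i = b_i / cosα_i.
Slice 1: Δl = 2.6/cos(-3.3°) = 2.604 m; N'_1 = 57·cos(-3.3°) − 6·2.604 = 41.3; c'Δl = 23.18; W sinα = -3.3
Slice 2: Δl = 2.2/cos6.0° = 2.212 m; N'_2 = 123·cos6.0° − 4·2.212 = 113.5; c'Δl = 19.69; W sinα = 12.9
Slice 3: Δl = 2.6/cos15.6° = 2.699 m; N'_3 = 212·cos15.6° − 3·2.699 = 196.1; c'Δl = 24.03; W sinα = 57.0
Slice 4: Δl = 2.2/cos25.6° = 2.439 m; N'_4 = 216·cos25.6° − 28·2.439 = 126.5; c'Δl = 21.71; W sinα = 93.3
Slice 5: Δl = 2.5/cos36.3° = 3.102 m; N'_5 = 174·cos36.3° − 35·3.102 = 31.7; c'Δl = 27.61; W sinα = 103.0
Slice 6: Δl = 2.1/cos48.5° = 3.169 m; N'_6 = 57·cos48.5° − 5·3.169 = 21.9; c'Δl = 28.21; W sinα = 42.7
Σc'Δl = 144.4 kN/m; ΣN' = 530.9 kN/m; ΣW sinα = 305.6 kN/m
Resisting = 144.4 + 530.9·tan29.5° = 144.4 + 300.4 = 444.8 kN/m
FS = 444.8 / 305.6 = 1.455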